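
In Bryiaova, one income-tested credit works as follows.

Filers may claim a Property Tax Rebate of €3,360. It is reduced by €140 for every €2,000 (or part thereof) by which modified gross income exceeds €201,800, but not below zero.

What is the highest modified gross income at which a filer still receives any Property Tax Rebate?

After 23 increments the reduction is 23 × €140 = €3,220, leaving €140; one more increment wipes it out. Increment 23 ends at excess 23 × €2,000 = €46,000, so the highest qualifying income is €201,800 + €46,000 = €247,800.

€247,800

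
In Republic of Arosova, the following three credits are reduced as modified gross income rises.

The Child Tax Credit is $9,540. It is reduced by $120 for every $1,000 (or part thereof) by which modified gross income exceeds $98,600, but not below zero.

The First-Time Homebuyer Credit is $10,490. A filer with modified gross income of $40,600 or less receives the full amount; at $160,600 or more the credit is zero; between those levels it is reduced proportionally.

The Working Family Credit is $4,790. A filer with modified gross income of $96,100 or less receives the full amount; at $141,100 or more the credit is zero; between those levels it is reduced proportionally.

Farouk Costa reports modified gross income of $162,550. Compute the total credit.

$1,860

Child Tax Credit: income exceeds $98,600 by $63,950, which is 64 full-or-partial $1,000 increments; reduction = 64 × $120 = $7,680, leaving $1,860.
First-Time Homebuyer Credit: $162,550 is at or above $160,600, so the credit is $0.
Working Family Credit: $162,550 is at or above $141,100, so the credit is $0.
Total: $1,860 + $0 + $0 = $1,860.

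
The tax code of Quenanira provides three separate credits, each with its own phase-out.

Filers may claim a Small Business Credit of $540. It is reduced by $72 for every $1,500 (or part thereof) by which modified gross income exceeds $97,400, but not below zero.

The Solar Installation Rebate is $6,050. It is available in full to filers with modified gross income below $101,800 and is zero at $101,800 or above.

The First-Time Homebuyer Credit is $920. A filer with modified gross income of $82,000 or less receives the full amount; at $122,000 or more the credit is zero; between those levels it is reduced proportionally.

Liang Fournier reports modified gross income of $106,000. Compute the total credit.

$476

Small Business Credit: income exceeds $97,400 by $8,600, which is 6 full-or-partial $1,500 increments; reduction = 6 × $72 = $432, leaving $108.
Solar Installation Rebate: $106,000 meets or exceeds the $101,800 cutoff, so the credit is $0.
First-Time Homebuyer Credit: $106,000 is $24,000 into a $40,000 phase-out range, leaving 16,000/40,000 of the credit: $920 × 16,000/40,000 = $368.
Total: $108 + $0 + $368 = $476.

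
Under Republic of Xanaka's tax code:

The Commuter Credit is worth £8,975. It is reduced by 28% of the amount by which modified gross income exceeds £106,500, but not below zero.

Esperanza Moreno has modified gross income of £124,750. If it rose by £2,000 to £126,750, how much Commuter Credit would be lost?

£560

At £124,750 — 28% of the £18,250 excess over £106,500 is £5,110; credit = £8,975 − £5,110 = £3,865.
At £126,750 — 28% of the £20,250 excess over £106,500 is £5,670; credit = £8,975 − £5,670 = £3,305.
Lost: £3,865 − £3,305 = £560.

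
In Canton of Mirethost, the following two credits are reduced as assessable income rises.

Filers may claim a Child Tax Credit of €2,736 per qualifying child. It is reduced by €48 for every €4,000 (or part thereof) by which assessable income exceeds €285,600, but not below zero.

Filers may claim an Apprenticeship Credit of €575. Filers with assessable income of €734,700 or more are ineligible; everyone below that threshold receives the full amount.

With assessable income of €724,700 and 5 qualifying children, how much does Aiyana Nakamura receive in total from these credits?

Child Tax Credit: base = 5 × €2,736 = €13,680. income exceeds €285,600 by €439,100, which is 110 full-or-partial €4,000 increments; reduction = 110 × €48 = €5,280, leaving €8,400.
Apprenticeship Credit: €724,700 is below the €734,700 cutoff, so the full €575 applies.
Total: €8,400 + €575 = €8,975.

€8,975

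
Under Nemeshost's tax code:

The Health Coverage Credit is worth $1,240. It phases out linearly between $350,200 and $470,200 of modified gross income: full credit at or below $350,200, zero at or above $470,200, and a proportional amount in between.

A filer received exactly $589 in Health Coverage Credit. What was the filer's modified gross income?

$413,200

$589 is 589/1,240 of the full $1,240, so 651/1,240 of the $120,000 range has been used: income = $350,200 + $120,000 × 651/1,240 = $413,200.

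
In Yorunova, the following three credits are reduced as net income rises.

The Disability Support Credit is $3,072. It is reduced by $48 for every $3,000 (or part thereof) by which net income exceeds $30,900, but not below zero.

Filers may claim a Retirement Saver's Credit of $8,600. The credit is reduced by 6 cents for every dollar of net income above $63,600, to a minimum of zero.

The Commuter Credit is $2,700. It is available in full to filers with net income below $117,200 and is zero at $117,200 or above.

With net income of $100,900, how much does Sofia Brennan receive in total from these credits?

Disability Support Credit: income exceeds $30,900 by $70,000, which is 24 full-or-partial $3,000 increments; reduction = 24 × $48 = $1,152, leaving $1,920.
Retirement Saver's Credit: 6% of the $37,300 excess over $63,600 is $2,238; credit = $8,600 − $2,238 = $6,362.
Commuter Credit: $100,900 is below the $117,200 cutoff, so the full $2,700 applies.
Total: $1,920 + $6,362 + $2,700 = $10,982.

$10,982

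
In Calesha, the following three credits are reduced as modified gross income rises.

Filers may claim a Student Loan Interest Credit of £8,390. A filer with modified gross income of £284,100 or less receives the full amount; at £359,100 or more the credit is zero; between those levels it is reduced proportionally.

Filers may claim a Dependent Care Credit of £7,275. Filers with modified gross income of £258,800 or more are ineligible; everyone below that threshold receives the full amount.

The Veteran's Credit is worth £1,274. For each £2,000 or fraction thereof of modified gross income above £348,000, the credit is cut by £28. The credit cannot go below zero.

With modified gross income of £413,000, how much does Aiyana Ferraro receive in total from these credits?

£350

Student Loan Interest Credit: £413,000 is at or above £359,100, so the credit is £0.
Dependent Care Credit: £413,000 meets or exceeds the £258,800 cutoff, so the credit is £0.
Veteran's Credit: income exceeds £348,000 by £65,000, which is 33 full-or-partial £2,000 increments; reduction = 33 × £28 = £924, leaving £350.
Total: £0 + £0 + £350 = £350.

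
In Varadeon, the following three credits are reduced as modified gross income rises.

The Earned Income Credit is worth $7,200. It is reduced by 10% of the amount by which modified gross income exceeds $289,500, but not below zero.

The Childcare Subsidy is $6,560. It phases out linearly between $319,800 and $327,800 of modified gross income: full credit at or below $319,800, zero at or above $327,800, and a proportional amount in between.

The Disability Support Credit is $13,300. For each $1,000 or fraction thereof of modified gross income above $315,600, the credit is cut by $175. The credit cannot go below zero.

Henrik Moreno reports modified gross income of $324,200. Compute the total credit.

$18,407

Earned Income Credit: 10% of the $34,700 excess over $289,500 is $3,470; credit = $7,200 − $3,470 = $3,730.
Childcare Subsidy: $324,200 is $4,400 into a $8,000 phase-out range, leaving 3,600/8,000 of the credit: $6,560 × 3,600/8,000 = $2,952.
Disability Support Credit: income exceeds $315,600 by $8,600, which is 9 full-or-partial $1,000 increments; reduction = 9 × $175 = $1,575, leaving $11,725.
Total: $3,730 + $2,952 + $11,725 = $18,407.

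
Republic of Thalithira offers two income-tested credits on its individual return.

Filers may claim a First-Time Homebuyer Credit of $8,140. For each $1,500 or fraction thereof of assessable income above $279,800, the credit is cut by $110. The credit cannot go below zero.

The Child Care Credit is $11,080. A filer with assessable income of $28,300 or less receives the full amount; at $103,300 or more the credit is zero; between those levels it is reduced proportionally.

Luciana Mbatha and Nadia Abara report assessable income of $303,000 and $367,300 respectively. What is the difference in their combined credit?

$4,730

Luciana ($303,000): First-Time Homebuyer Credit: income exceeds $279,800 by $23,200, which is 16 full-or-partial $1,500 increments; reduction = 16 × $110 = $1,760, leaving $6,380. Child Care Credit: $303,000 is at or above $103,300, so the credit is $0. total $6,380 + $0 = $6,380
Nadia ($367,300): First-Time Homebuyer Credit: income exceeds $279,800 by $87,500, which is 59 full-or-partial $1,500 increments; reduction = 59 × $110 = $6,490, leaving $1,650. Child Care Credit: $367,300 is at or above $103,300, so the credit is $0. total $1,650 + $0 = $1,650
Difference: |$6,380 − $1,650| = $4,730.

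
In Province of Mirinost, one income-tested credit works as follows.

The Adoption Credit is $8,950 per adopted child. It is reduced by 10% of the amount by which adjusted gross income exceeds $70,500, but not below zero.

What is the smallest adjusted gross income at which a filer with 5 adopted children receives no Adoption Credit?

Full credit = 5 × $8,950 = $44,750.
The credit falls by 10% of each dollar above $70,500, so it reaches zero when the excess is $44,750 / 10% = $447,500: income = $70,500 + $447,500 = $518,000.

$518,000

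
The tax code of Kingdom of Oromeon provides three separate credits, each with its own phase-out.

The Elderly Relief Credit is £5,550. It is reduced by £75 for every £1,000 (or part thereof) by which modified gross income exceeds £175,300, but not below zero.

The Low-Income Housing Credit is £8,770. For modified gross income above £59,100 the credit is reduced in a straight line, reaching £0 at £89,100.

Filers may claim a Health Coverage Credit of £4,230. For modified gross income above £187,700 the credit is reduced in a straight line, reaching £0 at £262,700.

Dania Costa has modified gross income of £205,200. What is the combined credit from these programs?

Elderly Relief Credit: income exceeds £175,300 by £29,900, which is 30 full-or-partial £1,000 increments; reduction = 30 × £75 = £2,250, leaving £3,300.
Low-Income Housing Credit: £205,200 is at or above £89,100, so the credit is £0.
Health Coverage Credit: £205,200 is £17,500 into a £75,000 phase-out range, leaving 57,500/75,000 of the credit: £4,230 × 57,500/75,000 = £3,243.
Total: £3,300 + £0 + £3,243 = £6,543.

£6,543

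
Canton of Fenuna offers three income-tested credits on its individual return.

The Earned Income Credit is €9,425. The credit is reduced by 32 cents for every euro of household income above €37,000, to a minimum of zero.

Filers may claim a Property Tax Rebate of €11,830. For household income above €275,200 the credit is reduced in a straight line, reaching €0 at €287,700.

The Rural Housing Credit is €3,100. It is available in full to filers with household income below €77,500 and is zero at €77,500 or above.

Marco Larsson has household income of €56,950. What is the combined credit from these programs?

€17,971

Earned Income Credit: 32% of the €19,950 excess over €37,000 is €6,384; credit = €9,425 − €6,384 = €3,041.
Property Tax Rebate: €56,950 is at or below the €275,200 threshold, so the full €11,830 applies.
Rural Housing Credit: €56,950 is below the €77,500 cutoff, so the full €3,100 applies.
Total: €3,041 + €11,830 + €3,100 = €17,971.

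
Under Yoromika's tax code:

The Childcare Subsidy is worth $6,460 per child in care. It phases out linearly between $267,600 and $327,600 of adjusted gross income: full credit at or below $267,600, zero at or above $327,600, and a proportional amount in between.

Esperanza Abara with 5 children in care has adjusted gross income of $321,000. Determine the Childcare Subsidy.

Childcare Subsidy: base = 5 × $6,460 = $32,300. $321,000 is $53,400 into a $60,000 phase-out range, leaving 6,600/60,000 of the credit: $32,300 × 6,600/60,000 = $3,553.

$3,553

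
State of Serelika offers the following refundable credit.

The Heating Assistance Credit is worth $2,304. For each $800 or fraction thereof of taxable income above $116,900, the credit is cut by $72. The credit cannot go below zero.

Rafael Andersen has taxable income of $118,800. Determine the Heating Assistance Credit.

$2,088

Heating Assistance Credit: income exceeds $116,900 by $1,900, which is 3 full-or-partial $800 increments; reduction = 3 × $72 = $216, leaving $2,088.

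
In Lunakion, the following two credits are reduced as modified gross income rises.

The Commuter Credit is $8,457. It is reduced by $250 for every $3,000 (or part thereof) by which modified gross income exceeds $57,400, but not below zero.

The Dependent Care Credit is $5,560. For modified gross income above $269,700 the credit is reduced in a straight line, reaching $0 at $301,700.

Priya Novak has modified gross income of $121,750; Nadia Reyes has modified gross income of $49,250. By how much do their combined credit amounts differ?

Priya ($121,750): Commuter Credit: income exceeds $57,400 by $64,350, which is 22 full-or-partial $3,000 increments; reduction = 22 × $250 = $5,500, leaving $2,957. Dependent Care Credit: $121,750 is at or below the $269,700 threshold, so the full $5,560 applies. total $2,957 + $5,560 = $8,517
Nadia ($49,250): Commuter Credit: $49,250 is at or below the $57,400 threshold, so the full $8,457 applies. Dependent Care Credit: $49,250 is at or below the $269,700 threshold, so the full $5,560 applies. total $8,457 + $5,560 = $14,017
Difference: |$8,517 − $14,017| = $5,500.

$5,500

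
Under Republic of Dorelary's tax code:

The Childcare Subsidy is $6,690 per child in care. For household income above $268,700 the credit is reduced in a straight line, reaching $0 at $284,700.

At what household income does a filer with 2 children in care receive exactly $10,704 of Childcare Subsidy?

$271,900

Full credit = 2 × $6,690 = $13,380.
$10,704 is 10,704/13,380 of the full $13,380, so 2,676/13,380 of the $16,000 range has been used: income = $268,700 + $16,000 × 2,676/13,380 = $271,900.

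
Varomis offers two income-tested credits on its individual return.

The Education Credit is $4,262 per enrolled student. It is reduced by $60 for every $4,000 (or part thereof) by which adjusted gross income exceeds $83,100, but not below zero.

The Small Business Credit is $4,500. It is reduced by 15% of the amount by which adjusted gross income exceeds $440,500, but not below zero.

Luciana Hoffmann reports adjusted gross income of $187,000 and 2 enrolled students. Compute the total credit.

Education Credit: base = 2 × $4,262 = $8,524. income exceeds $83,100 by $103,900, which is 26 full-or-partial $4,000 increments; reduction = 26 × $60 = $1,560, leaving $6,964.
Small Business Credit: $187,000 is at or below the $440,500 threshold, so the full $4,500 applies.
Total: $6,964 + $4,500 = $11,464.

$11,464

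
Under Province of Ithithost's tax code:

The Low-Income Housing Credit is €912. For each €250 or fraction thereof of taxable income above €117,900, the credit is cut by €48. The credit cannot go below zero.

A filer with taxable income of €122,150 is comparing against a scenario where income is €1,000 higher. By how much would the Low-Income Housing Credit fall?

€96

At €122,150 — income exceeds €117,900 by €4,250, which is 17 full-or-partial €250 increments; reduction = 17 × €48 = €816, leaving €96.
At €123,150 — income exceeds €117,900 by €5,250 → 21 increments × €48 = €1,008 ≥ base, so the credit is €0.
Lost: €96 − €0 = €96.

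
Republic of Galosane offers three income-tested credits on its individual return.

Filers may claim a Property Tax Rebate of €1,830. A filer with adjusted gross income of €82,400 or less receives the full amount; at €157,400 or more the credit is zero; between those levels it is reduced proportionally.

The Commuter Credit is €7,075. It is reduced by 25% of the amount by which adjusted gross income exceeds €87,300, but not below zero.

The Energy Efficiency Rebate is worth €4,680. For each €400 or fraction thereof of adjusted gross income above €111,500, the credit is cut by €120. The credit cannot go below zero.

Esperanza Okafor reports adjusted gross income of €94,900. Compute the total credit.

€11,380

Property Tax Rebate: €94,900 is €12,500 into a €75,000 phase-out range, leaving 62,500/75,000 of the credit: €1,830 × 62,500/75,000 = €1,525.
Commuter Credit: 25% of the €7,600 excess over €87,300 is €1,900; credit = €7,075 − €1,900 = €5,175.
Energy Efficiency Rebate: €94,900 is at or below the €111,500 threshold, so the full €4,680 applies.
Total: €1,525 + €5,175 + €4,680 = €11,380.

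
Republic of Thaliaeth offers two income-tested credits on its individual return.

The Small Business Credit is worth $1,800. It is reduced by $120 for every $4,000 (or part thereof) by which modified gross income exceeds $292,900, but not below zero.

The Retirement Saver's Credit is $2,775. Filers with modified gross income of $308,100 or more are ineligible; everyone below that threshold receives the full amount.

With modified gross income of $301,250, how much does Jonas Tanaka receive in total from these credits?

Small Business Credit: income exceeds $292,900 by $8,350, which is 3 full-or-partial $4,000 increments; reduction = 3 × $120 = $360, leaving $1,440.
Retirement Saver's Credit: $301,250 is below the $308,100 cutoff, so the full $2,775 applies.
Total: $1,440 + $2,775 = $4,215.

$4,215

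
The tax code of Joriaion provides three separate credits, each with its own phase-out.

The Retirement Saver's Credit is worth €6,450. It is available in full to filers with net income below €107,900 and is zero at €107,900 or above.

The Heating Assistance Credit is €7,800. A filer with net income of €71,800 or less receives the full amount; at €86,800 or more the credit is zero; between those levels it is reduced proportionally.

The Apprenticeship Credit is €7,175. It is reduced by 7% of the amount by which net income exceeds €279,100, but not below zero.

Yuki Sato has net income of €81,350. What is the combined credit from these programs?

€16,459

Retirement Saver's Credit: €81,350 is below the €107,900 cutoff, so the full €6,450 applies.
Heating Assistance Credit: €81,350 is €9,550 into a €15,000 phase-out range, leaving 5,450/15,000 of the credit: €7,800 × 5,450/15,000 = €2,834.
Apprenticeship Credit: €81,350 is at or below the €279,100 threshold, so the full €7,175 applies.
Total: €6,450 + €2,834 + €7,175 = €16,459.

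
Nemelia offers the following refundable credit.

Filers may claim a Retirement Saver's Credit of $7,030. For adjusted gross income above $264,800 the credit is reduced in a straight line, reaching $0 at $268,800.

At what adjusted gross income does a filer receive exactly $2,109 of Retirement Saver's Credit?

$267,600

$2,109 is 2,109/7,030 of the full $7,030, so 4,921/7,030 of the $4,000 range has been used: income = $264,800 + $4,000 × 4,921/7,030 = $267,600.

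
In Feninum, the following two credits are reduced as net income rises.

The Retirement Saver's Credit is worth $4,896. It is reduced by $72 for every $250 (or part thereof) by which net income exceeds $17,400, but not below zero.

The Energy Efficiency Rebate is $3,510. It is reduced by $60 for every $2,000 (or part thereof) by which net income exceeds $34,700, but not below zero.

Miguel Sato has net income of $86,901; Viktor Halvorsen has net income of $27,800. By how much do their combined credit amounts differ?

$3,492

Miguel ($86,901): Retirement Saver's Credit: income exceeds $17,400 by $69,501 → 279 increments × $72 = $20,088 ≥ base, so the credit is $0. Energy Efficiency Rebate: income exceeds $34,700 by $52,201, which is 27 full-or-partial $2,000 increments; reduction = 27 × $60 = $1,620, leaving $1,890. total $0 + $1,890 = $1,890
Viktor ($27,800): Retirement Saver's Credit: income exceeds $17,400 by $10,400, which is 42 full-or-partial $250 increments; reduction = 42 × $72 = $3,024, leaving $1,872. Energy Efficiency Rebate: $27,800 is at or below the $34,700 threshold, so the full $3,510 applies. total $1,872 + $3,510 = $5,382
Difference: |$1,890 − $5,382| = $3,492.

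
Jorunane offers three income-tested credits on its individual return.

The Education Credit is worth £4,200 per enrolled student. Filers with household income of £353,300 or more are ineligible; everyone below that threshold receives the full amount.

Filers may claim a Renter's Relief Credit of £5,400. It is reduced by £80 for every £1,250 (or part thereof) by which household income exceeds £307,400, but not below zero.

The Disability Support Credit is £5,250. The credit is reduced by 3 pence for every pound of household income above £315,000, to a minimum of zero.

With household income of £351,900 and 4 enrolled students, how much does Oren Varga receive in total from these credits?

Education Credit: base = 4 × £4,200 = £16,800. £351,900 is below the £353,300 cutoff, so the full £16,800 applies.
Renter's Relief Credit: income exceeds £307,400 by £44,500, which is 36 full-or-partial £1,250 increments; reduction = 36 × £80 = £2,880, leaving £2,520.
Disability Support Credit: 3% of the £36,900 excess over £315,000 is £1,107; credit = £5,250 − £1,107 = £4,143.
Total: £16,800 + £2,520 + £4,143 = £23,463.

£23,463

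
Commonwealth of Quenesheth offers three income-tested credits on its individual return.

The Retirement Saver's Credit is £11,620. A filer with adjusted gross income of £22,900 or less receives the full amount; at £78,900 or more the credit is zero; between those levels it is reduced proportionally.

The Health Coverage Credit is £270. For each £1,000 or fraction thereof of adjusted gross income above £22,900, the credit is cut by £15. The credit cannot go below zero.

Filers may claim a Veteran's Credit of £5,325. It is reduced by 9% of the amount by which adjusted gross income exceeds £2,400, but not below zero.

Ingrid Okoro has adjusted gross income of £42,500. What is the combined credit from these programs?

£9,269

Retirement Saver's Credit: £42,500 is £19,600 into a £56,000 phase-out range, leaving 36,400/56,000 of the credit: £11,620 × 36,400/56,000 = £7,553.
Health Coverage Credit: income exceeds £22,900 by £19,600 → 20 increments × £15 = £300 ≥ base, so the credit is £0.
Veteran's Credit: 9% of the £40,100 excess over £2,400 is £3,609; credit = £5,325 − £3,609 = £1,716.
Total: £7,553 + £0 + £1,716 = £9,269.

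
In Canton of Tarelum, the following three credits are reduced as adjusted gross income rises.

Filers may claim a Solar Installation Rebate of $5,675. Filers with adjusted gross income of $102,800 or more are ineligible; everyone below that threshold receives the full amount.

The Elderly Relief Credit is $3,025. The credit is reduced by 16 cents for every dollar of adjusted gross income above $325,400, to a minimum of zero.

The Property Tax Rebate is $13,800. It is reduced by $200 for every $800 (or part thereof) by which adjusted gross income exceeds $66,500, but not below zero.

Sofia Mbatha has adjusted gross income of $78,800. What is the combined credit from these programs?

Solar Installation Rebate: $78,800 is below the $102,800 cutoff, so the full $5,675 applies.
Elderly Relief Credit: $78,800 is at or below the $325,400 threshold, so the full $3,025 applies.
Property Tax Rebate: income exceeds $66,500 by $12,300, which is 16 full-or-partial $800 increments; reduction = 16 × $200 = $3,200, leaving $10,600.
Total: $5,675 + $3,025 + $10,600 = $19,300.

$19,300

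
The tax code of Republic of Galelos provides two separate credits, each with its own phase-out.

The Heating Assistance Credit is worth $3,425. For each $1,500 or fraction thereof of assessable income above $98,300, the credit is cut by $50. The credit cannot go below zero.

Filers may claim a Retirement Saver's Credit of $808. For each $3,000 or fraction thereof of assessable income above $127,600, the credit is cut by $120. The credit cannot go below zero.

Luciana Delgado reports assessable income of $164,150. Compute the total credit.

Heating Assistance Credit: income exceeds $98,300 by $65,850, which is 44 full-or-partial $1,500 increments; reduction = 44 × $50 = $2,200, leaving $1,225.
Retirement Saver's Credit: income exceeds $127,600 by $36,550 → 13 increments × $120 = $1,560 ≥ base, so the credit is $0.
Total: $1,225 + $0 = $1,225.

$1,225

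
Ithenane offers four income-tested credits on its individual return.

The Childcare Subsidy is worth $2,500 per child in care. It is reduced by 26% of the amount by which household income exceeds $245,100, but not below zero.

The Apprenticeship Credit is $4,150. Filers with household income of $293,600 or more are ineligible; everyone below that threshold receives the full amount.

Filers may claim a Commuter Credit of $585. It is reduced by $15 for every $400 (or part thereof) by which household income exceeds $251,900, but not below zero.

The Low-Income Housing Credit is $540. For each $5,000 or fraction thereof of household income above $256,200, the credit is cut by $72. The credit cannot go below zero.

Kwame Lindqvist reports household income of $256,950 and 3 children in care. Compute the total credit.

$9,427

Childcare Subsidy: base = 3 × $2,500 = $7,500. 26% of the $11,850 excess over $245,100 is $3,081; credit = $7,500 − $3,081 = $4,419.
Apprenticeship Credit: $256,950 is below the $293,600 cutoff, so the full $4,150 applies.
Commuter Credit: income exceeds $251,900 by $5,050, which is 13 full-or-partial $400 increments; reduction = 13 × $15 = $195, leaving $390.
Low-Income Housing Credit: income exceeds $256,200 by $750, which is 1 full-or-partial $5,000 increment; reduction = 1 × $72 = $72, leaving $468.
Total: $4,419 + $4,150 + $390 + $468 = $9,427.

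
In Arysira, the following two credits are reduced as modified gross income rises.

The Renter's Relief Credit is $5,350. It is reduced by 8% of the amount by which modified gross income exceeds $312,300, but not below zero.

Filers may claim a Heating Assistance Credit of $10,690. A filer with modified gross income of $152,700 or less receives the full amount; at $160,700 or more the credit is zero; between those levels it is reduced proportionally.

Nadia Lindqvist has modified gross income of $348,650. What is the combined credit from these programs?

Renter's Relief Credit: 8% of the $36,350 excess over $312,300 is $2,908; credit = $5,350 − $2,908 = $2,442.
Heating Assistance Credit: $348,650 is at or above $160,700, so the credit is $0.
Total: $2,442 + $0 = $2,442.

$2,442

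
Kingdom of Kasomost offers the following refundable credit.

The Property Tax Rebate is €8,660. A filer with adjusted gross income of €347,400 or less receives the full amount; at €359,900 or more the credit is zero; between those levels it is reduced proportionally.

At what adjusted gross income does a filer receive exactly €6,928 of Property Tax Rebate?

€349,900

€6,928 is 6,928/8,660 of the full €8,660, so 1,732/8,660 of the €12,500 range has been used: income = €347,400 + €12,500 × 1,732/8,660 = €349,900.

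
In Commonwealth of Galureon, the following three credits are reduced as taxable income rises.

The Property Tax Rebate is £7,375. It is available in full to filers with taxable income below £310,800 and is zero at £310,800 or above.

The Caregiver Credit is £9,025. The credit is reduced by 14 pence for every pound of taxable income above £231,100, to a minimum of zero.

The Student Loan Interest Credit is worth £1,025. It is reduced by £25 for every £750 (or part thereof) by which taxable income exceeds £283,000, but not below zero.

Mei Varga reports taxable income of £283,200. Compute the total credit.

Property Tax Rebate: £283,200 is below the £310,800 cutoff, so the full £7,375 applies.
Caregiver Credit: 14% of the £52,100 excess over £231,100 is £7,294; credit = £9,025 − £7,294 = £1,731.
Student Loan Interest Credit: income exceeds £283,000 by £200, which is 1 full-or-partial £750 increment; reduction = 1 × £25 = £25, leaving £1,000.
Total: £7,375 + £1,731 + £1,000 = £10,106.

£10,106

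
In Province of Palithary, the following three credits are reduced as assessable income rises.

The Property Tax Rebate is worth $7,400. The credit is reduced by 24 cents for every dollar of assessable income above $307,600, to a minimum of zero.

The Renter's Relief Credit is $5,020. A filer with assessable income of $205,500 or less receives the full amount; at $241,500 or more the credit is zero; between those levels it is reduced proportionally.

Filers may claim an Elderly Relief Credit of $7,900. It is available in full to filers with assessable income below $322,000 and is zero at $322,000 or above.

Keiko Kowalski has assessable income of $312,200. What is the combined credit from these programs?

Property Tax Rebate: 24% of the $4,600 excess over $307,600 is $1,104; credit = $7,400 − $1,104 = $6,296.
Renter's Relief Credit: $312,200 is at or above $241,500, so the credit is $0.
Elderly Relief Credit: $312,200 is below the $322,000 cutoff, so the full $7,900 applies.
Total: $6,296 + $0 + $7,900 = $14,196.

$14,196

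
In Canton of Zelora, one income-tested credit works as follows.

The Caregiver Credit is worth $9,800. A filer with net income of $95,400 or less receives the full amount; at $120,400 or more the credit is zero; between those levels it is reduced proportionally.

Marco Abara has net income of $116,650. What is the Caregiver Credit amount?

Caregiver Credit: $116,650 is $21,250 into a $25,000 phase-out range, leaving 3,750/25,000 of the credit: $9,800 × 3,750/25,000 = $1,470.

$1,470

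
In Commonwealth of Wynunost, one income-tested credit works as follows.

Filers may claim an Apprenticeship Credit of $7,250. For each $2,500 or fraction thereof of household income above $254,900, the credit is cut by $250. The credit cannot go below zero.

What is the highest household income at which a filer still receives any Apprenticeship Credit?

$324,900

After 28 increments the reduction is 28 × $250 = $7,000, leaving $250; one more increment wipes it out. Increment 28 ends at excess 28 × $2,500 = $70,000, so the highest qualifying income is $254,900 + $70,000 = $324,900.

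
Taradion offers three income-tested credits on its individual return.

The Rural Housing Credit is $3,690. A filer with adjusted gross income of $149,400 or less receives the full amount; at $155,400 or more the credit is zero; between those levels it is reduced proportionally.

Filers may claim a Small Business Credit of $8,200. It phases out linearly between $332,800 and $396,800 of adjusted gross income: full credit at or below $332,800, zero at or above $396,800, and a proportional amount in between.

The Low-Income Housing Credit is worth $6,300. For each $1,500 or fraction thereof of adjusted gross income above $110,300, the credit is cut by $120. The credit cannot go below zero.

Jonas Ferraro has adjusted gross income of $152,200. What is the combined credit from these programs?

Rural Housing Credit: $152,200 is $2,800 into a $6,000 phase-out range, leaving 3,200/6,000 of the credit: $3,690 × 3,200/6,000 = $1,968.
Small Business Credit: $152,200 is at or below the $332,800 threshold, so the full $8,200 applies.
Low-Income Housing Credit: income exceeds $110,300 by $41,900, which is 28 full-or-partial $1,500 increments; reduction = 28 × $120 = $3,360, leaving $2,940.
Total: $1,968 + $8,200 + $2,940 = $13,108.

$13,108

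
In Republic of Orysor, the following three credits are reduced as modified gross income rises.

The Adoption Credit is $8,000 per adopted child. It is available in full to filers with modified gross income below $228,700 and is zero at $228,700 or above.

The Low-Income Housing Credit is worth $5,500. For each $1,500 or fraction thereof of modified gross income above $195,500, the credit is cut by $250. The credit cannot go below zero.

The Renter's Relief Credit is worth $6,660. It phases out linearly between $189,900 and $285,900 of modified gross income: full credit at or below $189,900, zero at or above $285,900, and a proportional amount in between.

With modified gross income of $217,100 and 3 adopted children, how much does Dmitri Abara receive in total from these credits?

$30,523

Adoption Credit: base = 3 × $8,000 = $24,000. $217,100 is below the $228,700 cutoff, so the full $24,000 applies.
Low-Income Housing Credit: income exceeds $195,500 by $21,600, which is 15 full-or-partial $1,500 increments; reduction = 15 × $250 = $3,750, leaving $1,750.
Renter's Relief Credit: $217,100 is $27,200 into a $96,000 phase-out range, leaving 68,800/96,000 of the credit: $6,660 × 68,800/96,000 = $4,773.
Total: $24,000 + $1,750 + $4,773 = $30,523.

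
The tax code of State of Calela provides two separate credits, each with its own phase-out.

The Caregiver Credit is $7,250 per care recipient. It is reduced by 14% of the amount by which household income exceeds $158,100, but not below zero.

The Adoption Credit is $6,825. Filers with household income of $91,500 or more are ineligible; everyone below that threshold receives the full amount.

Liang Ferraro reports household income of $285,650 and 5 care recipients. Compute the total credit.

$18,393

Caregiver Credit: base = 5 × $7,250 = $36,250. 14% of the $127,550 excess over $158,100 is $17,857; credit = $36,250 − $17,857 = $18,393.
Adoption Credit: $285,650 meets or exceeds the $91,500 cutoff, so the credit is $0.
Total: $18,393 + $0 = $18,393.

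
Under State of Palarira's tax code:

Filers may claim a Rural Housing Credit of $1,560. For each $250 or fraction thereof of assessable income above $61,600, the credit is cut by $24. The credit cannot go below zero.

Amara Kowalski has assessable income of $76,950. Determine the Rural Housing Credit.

Rural Housing Credit: income exceeds $61,600 by $15,350, which is 62 full-or-partial $250 increments; reduction = 62 × $24 = $1,488, leaving $72.

$72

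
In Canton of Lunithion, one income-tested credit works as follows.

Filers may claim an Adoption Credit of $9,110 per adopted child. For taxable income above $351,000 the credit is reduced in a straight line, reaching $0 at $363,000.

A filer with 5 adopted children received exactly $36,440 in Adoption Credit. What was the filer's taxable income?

Full credit = 5 × $9,110 = $45,550.
$36,440 is 36,440/45,550 of the full $45,550, so 9,110/45,550 of the $12,000 range has been used: income = $351,000 + $12,000 × 9,110/45,550 = $353,400.

$353,400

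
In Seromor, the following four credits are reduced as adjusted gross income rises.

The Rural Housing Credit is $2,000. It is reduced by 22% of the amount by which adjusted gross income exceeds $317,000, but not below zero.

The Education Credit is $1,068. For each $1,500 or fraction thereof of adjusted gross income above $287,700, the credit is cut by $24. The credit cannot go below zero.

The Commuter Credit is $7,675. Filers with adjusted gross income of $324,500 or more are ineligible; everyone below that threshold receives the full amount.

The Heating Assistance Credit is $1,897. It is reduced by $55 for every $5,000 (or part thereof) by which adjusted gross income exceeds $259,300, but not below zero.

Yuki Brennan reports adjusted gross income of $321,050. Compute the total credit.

$10,482

Rural Housing Credit: 22% of the $4,050 excess over $317,000 is $891; credit = $2,000 − $891 = $1,109.
Education Credit: income exceeds $287,700 by $33,350, which is 23 full-or-partial $1,500 increments; reduction = 23 × $24 = $552, leaving $516.
Commuter Credit: $321,050 is below the $324,500 cutoff, so the full $7,675 applies.
Heating Assistance Credit: income exceeds $259,300 by $61,750, which is 13 full-or-partial $5,000 increments; reduction = 13 × $55 = $715, leaving $1,182.
Total: $1,109 + $516 + $7,675 + $1,182 = $10,482.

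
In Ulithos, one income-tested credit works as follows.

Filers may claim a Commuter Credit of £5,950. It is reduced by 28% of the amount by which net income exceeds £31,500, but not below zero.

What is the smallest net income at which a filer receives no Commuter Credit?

£52,750

The credit falls by 28% of each pound above £31,500, so it reaches zero when the excess is £5,950 / 28% = £21,250: income = £31,500 + £21,250 = £52,750.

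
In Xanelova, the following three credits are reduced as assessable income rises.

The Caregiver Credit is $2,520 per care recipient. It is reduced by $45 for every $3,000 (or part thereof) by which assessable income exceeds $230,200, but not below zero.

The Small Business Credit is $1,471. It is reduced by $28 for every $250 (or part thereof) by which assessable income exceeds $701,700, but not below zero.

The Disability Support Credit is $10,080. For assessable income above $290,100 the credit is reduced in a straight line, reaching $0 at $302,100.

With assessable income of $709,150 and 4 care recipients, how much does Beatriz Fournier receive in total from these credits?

$3,511

Caregiver Credit: base = 4 × $2,520 = $10,080. income exceeds $230,200 by $478,950, which is 160 full-or-partial $3,000 increments; reduction = 160 × $45 = $7,200, leaving $2,880.
Small Business Credit: income exceeds $701,700 by $7,450, which is 30 full-or-partial $250 increments; reduction = 30 × $28 = $840, leaving $631.
Disability Support Credit: $709,150 is at or above $302,100, so the credit is $0.
Total: $2,880 + $631 + $0 = $3,511.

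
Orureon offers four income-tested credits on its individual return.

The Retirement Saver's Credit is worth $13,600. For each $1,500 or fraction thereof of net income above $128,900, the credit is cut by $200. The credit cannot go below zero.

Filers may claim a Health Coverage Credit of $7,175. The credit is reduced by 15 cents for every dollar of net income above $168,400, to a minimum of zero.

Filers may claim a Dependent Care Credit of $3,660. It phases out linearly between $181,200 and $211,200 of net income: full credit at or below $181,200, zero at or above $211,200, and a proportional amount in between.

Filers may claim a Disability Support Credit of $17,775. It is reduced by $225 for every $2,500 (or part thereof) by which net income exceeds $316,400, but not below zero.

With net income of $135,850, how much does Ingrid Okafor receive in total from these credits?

Retirement Saver's Credit: income exceeds $128,900 by $6,950, which is 5 full-or-partial $1,500 increments; reduction = 5 × $200 = $1,000, leaving $12,600.
Health Coverage Credit: $135,850 is at or below the $168,400 threshold, so the full $7,175 applies.
Dependent Care Credit: $135,850 is at or below the $181,200 threshold, so the full $3,660 applies.
Disability Support Credit: $135,850 is at or below the $316,400 threshold, so the full $17,775 applies.
Total: $12,600 + $7,175 + $3,660 + $17,775 = $41,210.

$41,210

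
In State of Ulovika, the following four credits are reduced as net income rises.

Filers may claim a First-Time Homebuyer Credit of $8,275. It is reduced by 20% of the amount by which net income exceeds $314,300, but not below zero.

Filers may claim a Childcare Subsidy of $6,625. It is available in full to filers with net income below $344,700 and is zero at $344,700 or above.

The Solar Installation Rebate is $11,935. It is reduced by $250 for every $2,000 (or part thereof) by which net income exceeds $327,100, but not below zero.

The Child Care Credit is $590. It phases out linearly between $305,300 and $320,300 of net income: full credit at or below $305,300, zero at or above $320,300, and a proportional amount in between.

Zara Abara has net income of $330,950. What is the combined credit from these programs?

$23,005

First-Time Homebuyer Credit: 20% of the $16,650 excess over $314,300 is $3,330; credit = $8,275 − $3,330 = $4,945.
Childcare Subsidy: $330,950 is below the $344,700 cutoff, so the full $6,625 applies.
Solar Installation Rebate: income exceeds $327,100 by $3,850, which is 2 full-or-partial $2,000 increments; reduction = 2 × $250 = $500, leaving $11,435.
Child Care Credit: $330,950 is at or above $320,300, so the credit is $0.
Total: $4,945 + $6,625 + $11,435 + $0 = $23,005.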